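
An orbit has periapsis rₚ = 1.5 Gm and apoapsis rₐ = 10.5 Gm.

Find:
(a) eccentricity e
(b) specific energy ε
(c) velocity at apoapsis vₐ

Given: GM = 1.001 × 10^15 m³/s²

Convert to SI: rₚ = 1.5 Gm = 1.5e+09 m; rₐ = 10.5 Gm = 1.05e+10 m.
(a) e = (rₐ − rₚ)/(rₐ + rₚ) = (1.05e+10 − 1.5e+09)/(1.05e+10 + 1.5e+09) ≈ 0.75
(b) With a = (rₚ + rₐ)/2 = 6e+09 m, ε = −GM/(2a) = −1.001e+15/(2 · 6e+09) J/kg ≈ -8.342e+04 J/kg
(c) With a = (rₚ + rₐ)/2 = 6e+09 m, vₐ = √(GM (2/rₐ − 1/a)) = √(1.001e+15 · (2/1.05e+10 − 1/6e+09)) m/s ≈ 154.4 m/s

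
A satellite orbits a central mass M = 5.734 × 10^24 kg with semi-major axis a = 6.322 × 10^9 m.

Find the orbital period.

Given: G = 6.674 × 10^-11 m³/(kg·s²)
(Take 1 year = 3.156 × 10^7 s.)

GM = G · M = 6.674e-11 · 5.734e+24 = 3.82687e+14 m³/s².
Kepler's third law: T = 2π √(a³ / GM).
Substituting a = 6.322e+09 m and GM = 3.82687e+14 m³/s²:
T = 2π √((6.322e+09)³ / 3.82687e+14) s
T ≈ 1.615e+08 s = 5.116 years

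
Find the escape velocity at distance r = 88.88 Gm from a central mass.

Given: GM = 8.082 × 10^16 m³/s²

Convert to SI: r = 88.88 Gm = 8.888e+10 m.
Escape velocity comes from setting total energy to zero: ½v² − GM/r = 0 ⇒ v_esc = √(2GM / r).
v_esc = √(2 · 8.082e+16 / 8.888e+10) m/s ≈ 1349 m/s = 1.349 km/s.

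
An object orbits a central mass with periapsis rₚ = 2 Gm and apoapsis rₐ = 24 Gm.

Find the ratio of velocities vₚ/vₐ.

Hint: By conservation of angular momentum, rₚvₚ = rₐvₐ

Convert to SI: rₚ = 2 Gm = 2e+09 m; rₐ = 24 Gm = 2.4e+10 m.
Conservation of angular momentum gives rₚvₚ = rₐvₐ, so vₚ/vₐ = rₐ/rₚ.
vₚ/vₐ = 2.4e+10 / 2e+09 ≈ 12.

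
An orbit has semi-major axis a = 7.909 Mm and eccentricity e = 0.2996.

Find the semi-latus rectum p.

Convert to SI: a = 7.909 Mm = 7.909e+06 m.
p = a (1 − e²).
p = 7.909e+06 · (1 − (0.2996)²) = 7.909e+06 · 0.91024 ≈ 7.199e+06 m = 7.199 Mm.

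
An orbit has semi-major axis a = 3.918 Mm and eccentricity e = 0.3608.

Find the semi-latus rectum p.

Convert to SI: a = 3.918 Mm = 3.918e+06 m.
p = a (1 − e²).
p = 3.918e+06 · (1 − (0.3608)²) = 3.918e+06 · 0.869823 ≈ 3.408e+06 m = 3.408 Mm.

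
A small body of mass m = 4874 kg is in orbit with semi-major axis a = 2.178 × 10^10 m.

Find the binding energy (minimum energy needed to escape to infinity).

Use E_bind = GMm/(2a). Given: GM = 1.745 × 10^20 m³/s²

Total orbital energy is E = −GMm/(2a); binding energy is E_bind = −E = GMm/(2a).
E_bind = 1.745e+20 · 4874 / (2 · 2.178e+10) J ≈ 1.953e+13 J = 19.53 TJ.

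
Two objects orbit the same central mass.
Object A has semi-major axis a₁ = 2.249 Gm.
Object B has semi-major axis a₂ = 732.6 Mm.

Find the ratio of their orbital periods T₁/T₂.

Convert to SI: a₁ = 2.249 Gm = 2.249e+09 m; a₂ = 732.6 Mm = 7.326e+08 m.
From Kepler's third law, (T₁/T₂)² = (a₁/a₂)³, so T₁/T₂ = (a₁/a₂)^(3/2).
a₁/a₂ = 2.249e+09 / 7.326e+08 = 3.06989.
T₁/T₂ = (3.06989)^(3/2) ≈ 5.379.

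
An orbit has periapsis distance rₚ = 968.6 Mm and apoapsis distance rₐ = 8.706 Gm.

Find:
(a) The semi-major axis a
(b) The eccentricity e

Convert to SI: rₚ = 968.6 Mm = 9.686e+08 m; rₐ = 8.706 Gm = 8.706e+09 m.
(a) a = (rₚ + rₐ) / 2 = (9.686e+08 + 8.706e+09) / 2 ≈ 4.837e+09 m = 4.837 Gm.
(b) e = (rₐ − rₚ) / (rₐ + rₚ) = (8.706e+09 − 9.686e+08) / (8.706e+09 + 9.686e+08) ≈ 0.7998.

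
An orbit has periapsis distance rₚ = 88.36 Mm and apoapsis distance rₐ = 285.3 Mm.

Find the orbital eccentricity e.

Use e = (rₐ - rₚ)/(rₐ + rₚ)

Convert to SI: rₚ = 88.36 Mm = 8.836e+07 m; rₐ = 285.3 Mm = 2.853e+08 m.
e = (rₐ − rₚ) / (rₐ + rₚ).
e = (2.853e+08 − 8.836e+07) / (2.853e+08 + 8.836e+07) = 1.9694e+08 / 3.7366e+08 ≈ 0.5271.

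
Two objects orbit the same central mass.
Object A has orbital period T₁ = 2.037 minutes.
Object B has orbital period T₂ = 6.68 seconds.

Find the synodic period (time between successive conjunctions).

Convert to SI: T₁ = 2.037 minutes = 122.22 s.
T_syn = |T₁ · T₂ / (T₁ − T₂)|.
T_syn = |122.22 · 6.68 / (122.22 − 6.68)| s ≈ 7.066 s = 7.066 seconds.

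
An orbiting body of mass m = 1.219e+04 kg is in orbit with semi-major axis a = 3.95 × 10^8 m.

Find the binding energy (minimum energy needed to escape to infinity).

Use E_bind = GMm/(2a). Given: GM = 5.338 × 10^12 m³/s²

Total orbital energy is E = −GMm/(2a); binding energy is E_bind = −E = GMm/(2a).
E_bind = 5.338e+12 · 1.219e+04 / (2 · 3.95e+08) J ≈ 8.237e+07 J = 82.37 MJ.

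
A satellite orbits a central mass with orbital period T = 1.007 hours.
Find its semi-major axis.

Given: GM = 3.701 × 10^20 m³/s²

Convert to SI: T = 1.007 hours = 3625.2 s.
Invert Kepler's third law: a = (GM · T² / (4π²))^(1/3).
Substituting T = 3625.2 s and GM = 3.701e+20 m³/s²:
a = (3.701e+20 · (3625.2)² / (4π²))^(1/3) m
a ≈ 4.976e+08 m = 497.6 Mm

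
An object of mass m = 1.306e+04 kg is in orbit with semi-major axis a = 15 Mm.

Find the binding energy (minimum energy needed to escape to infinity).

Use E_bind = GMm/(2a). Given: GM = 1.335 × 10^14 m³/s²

Convert to SI: a = 15 Mm = 1.5e+07 m.
Total orbital energy is E = −GMm/(2a); binding energy is E_bind = −E = GMm/(2a).
E_bind = 1.335e+14 · 1.306e+04 / (2 · 1.5e+07) J ≈ 5.812e+10 J = 58.12 GJ.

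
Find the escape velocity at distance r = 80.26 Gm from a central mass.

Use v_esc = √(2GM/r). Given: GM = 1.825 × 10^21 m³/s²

Convert to SI: r = 80.26 Gm = 8.026e+10 m.
Escape velocity comes from setting total energy to zero: ½v² − GM/r = 0 ⇒ v_esc = √(2GM / r).
v_esc = √(2 · 1.825e+21 / 8.026e+10) m/s ≈ 2.133e+05 m/s = 213.3 km/s.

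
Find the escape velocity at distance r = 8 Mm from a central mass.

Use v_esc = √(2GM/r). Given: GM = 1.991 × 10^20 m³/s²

Convert to SI: r = 8 Mm = 8e+06 m.
Escape velocity comes from setting total energy to zero: ½v² − GM/r = 0 ⇒ v_esc = √(2GM / r).
v_esc = √(2 · 1.991e+20 / 8e+06) m/s ≈ 7.055e+06 m/s = 7055 km/s.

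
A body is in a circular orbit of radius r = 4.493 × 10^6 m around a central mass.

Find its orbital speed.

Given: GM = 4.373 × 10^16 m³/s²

For a circular orbit, gravity supplies the centripetal force, so v = √(GM / r).
v = √(4.373e+16 / 4.493e+06) m/s ≈ 9.866e+04 m/s = 98.66 km/s.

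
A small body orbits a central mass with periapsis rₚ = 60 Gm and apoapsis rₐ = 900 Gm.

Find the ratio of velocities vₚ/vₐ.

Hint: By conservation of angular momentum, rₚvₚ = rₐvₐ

Convert to SI: rₚ = 60 Gm = 6e+10 m; rₐ = 900 Gm = 9e+11 m.
Conservation of angular momentum gives rₚvₚ = rₐvₐ, so vₚ/vₐ = rₐ/rₚ.
vₚ/vₐ = 9e+11 / 6e+10 ≈ 15.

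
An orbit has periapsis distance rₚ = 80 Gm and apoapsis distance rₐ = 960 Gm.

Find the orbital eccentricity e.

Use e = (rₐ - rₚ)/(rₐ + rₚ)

Convert to SI: rₚ = 80 Gm = 8e+10 m; rₐ = 960 Gm = 9.6e+11 m.
e = (rₐ − rₚ) / (rₐ + rₚ).
e = (9.6e+11 − 8e+10) / (9.6e+11 + 8e+10) = 8.8e+11 / 1.04e+12 ≈ 0.8462.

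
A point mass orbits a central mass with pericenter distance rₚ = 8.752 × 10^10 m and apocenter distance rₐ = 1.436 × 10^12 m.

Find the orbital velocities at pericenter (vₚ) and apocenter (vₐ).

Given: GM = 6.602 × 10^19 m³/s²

Use the vis-viva equation v² = GM(2/r − 1/a) with a = (rₚ + rₐ)/2 = (8.752e+10 + 1.436e+12)/2 = 7.6176e+11 m.
vₚ = √(GM · (2/rₚ − 1/a)) = √(6.602e+19 · (2/8.752e+10 − 1/7.6176e+11)) m/s ≈ 3.771e+04 m/s = 37.71 km/s.
vₐ = √(GM · (2/rₐ − 1/a)) = √(6.602e+19 · (2/1.436e+12 − 1/7.6176e+11)) m/s ≈ 2298 m/s = 2.298 km/s.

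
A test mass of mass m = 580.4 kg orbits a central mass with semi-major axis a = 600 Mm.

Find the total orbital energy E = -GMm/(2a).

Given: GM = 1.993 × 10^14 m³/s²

Convert to SI: a = 600 Mm = 6e+08 m.
E = −GMm / (2a).
E = −1.993e+14 · 580.4 / (2 · 6e+08) J ≈ -9.639e+07 J = -96.39 MJ.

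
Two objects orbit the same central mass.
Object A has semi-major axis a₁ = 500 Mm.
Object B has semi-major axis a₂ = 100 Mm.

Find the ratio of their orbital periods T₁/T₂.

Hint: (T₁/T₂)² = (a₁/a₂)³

Convert to SI: a₁ = 500 Mm = 5e+08 m; a₂ = 100 Mm = 1e+08 m.
From Kepler's third law, (T₁/T₂)² = (a₁/a₂)³, so T₁/T₂ = (a₁/a₂)^(3/2).
a₁/a₂ = 5e+08 / 1e+08 = 5.
T₁/T₂ = (5)^(3/2) ≈ 11.18.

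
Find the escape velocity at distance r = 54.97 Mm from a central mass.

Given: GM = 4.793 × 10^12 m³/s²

Convert to SI: r = 54.97 Mm = 5.497e+07 m.
Escape velocity comes from setting total energy to zero: ½v² − GM/r = 0 ⇒ v_esc = √(2GM / r).
v_esc = √(2 · 4.793e+12 / 5.497e+07) m/s ≈ 417.6 m/s = 417.6 m/s.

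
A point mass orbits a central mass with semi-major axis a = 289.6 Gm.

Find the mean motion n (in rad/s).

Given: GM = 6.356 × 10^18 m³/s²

Convert to SI: a = 289.6 Gm = 2.896e+11 m.
n = √(GM / a³).
n = √(6.356e+18 / (2.896e+11)³) rad/s ≈ 1.618e-08 rad/s.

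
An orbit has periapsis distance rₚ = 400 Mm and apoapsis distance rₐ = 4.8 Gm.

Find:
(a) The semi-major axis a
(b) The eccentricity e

Convert to SI: rₚ = 400 Mm = 4e+08 m; rₐ = 4.8 Gm = 4.8e+09 m.
(a) a = (rₚ + rₐ) / 2 = (4e+08 + 4.8e+09) / 2 ≈ 2.6e+09 m = 2.6 Gm.
(b) e = (rₐ − rₚ) / (rₐ + rₚ) = (4.8e+09 − 4e+08) / (4.8e+09 + 4e+08) ≈ 0.8462.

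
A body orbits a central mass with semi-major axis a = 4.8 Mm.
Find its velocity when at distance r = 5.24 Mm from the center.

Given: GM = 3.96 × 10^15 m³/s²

Convert to SI: a = 4.8 Mm = 4.8e+06 m; r = 5.24 Mm = 5.24e+06 m.
Vis-viva: v = √(GM · (2/r − 1/a)).
2/r − 1/a = 2/5.24e+06 − 1/4.8e+06 = 1.73346e-07 m⁻¹.
v = √(3.96e+15 · 1.73346e-07) m/s ≈ 2.62e+04 m/s = 26.2 km/s.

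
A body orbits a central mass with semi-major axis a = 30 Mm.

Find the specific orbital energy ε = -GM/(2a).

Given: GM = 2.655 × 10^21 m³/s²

Convert to SI: a = 30 Mm = 3e+07 m.
ε = −GM / (2a).
ε = −2.655e+21 / (2 · 3e+07) J/kg ≈ -4.425e+13 J/kg = -4.425e+04 GJ/kg.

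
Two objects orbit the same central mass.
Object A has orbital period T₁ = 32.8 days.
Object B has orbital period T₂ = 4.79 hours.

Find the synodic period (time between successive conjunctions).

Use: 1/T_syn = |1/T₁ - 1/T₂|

Convert to SI: T₁ = 32.8 days = 2.83392e+06 s; T₂ = 4.79 hours = 17244 s.
T_syn = |T₁ · T₂ / (T₁ − T₂)|.
T_syn = |2.83392e+06 · 17244 / (2.83392e+06 − 17244)| s ≈ 1.735e+04 s = 4.819 hours.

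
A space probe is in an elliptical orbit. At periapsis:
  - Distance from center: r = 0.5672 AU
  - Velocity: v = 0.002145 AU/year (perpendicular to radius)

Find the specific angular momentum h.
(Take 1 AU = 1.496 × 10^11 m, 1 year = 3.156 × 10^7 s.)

Convert to SI: r = 0.5672 AU = 8.48531e+10 m; v = 0.002145 AU/year = 10.1677 m/s.
With v perpendicular to r, h = r · v.
h = 8.48531e+10 · 10.1677 m²/s ≈ 8.628e+11 m²/s.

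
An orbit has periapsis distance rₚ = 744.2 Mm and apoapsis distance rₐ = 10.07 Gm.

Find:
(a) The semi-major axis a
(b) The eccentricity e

Convert to SI: rₚ = 744.2 Mm = 7.442e+08 m; rₐ = 10.07 Gm = 1.007e+10 m.
(a) a = (rₚ + rₐ) / 2 = (7.442e+08 + 1.007e+10) / 2 ≈ 5.407e+09 m = 5.407 Gm.
(b) e = (rₐ − rₚ) / (rₐ + rₚ) = (1.007e+10 − 7.442e+08) / (1.007e+10 + 7.442e+08) ≈ 0.8624.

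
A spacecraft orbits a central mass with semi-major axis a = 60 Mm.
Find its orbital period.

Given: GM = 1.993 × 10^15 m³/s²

Convert to SI: a = 60 Mm = 6e+07 m.
Kepler's third law: T = 2π √(a³ / GM).
Substituting a = 6e+07 m and GM = 1.993e+15 m³/s²:
T = 2π √((6e+07)³ / 1.993e+15) s
T ≈ 6.541e+04 s = 18.17 hours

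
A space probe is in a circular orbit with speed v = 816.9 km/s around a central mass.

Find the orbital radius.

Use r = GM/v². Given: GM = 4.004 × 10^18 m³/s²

Convert to SI: v = 816.9 km/s = 816900 m/s.
For a circular orbit, v² = GM / r, so r = GM / v².
r = 4.004e+18 / (816900)² m ≈ 6e+06 m = 6 Mm.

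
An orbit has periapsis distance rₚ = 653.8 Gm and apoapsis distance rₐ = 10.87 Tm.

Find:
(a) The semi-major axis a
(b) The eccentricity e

Convert to SI: rₚ = 653.8 Gm = 6.538e+11 m; rₐ = 10.87 Tm = 1.087e+13 m.
(a) a = (rₚ + rₐ) / 2 = (6.538e+11 + 1.087e+13) / 2 ≈ 5.762e+12 m = 5.762 Tm.
(b) e = (rₐ − rₚ) / (rₐ + rₚ) = (1.087e+13 − 6.538e+11) / (1.087e+13 + 6.538e+11) ≈ 0.8865.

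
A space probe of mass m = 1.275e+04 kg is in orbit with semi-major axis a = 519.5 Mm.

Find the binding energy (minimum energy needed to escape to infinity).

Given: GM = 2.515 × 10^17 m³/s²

Convert to SI: a = 519.5 Mm = 5.195e+08 m.
Total orbital energy is E = −GMm/(2a); binding energy is E_bind = −E = GMm/(2a).
E_bind = 2.515e+17 · 1.275e+04 / (2 · 5.195e+08) J ≈ 3.086e+12 J = 3.086 TJ.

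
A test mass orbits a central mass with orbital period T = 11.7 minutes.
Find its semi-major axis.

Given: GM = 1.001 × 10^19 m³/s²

Convert to SI: T = 11.7 minutes = 702 s.
Invert Kepler's third law: a = (GM · T² / (4π²))^(1/3).
Substituting T = 702 s and GM = 1.001e+19 m³/s²:
a = (1.001e+19 · (702)² / (4π²))^(1/3) m
a ≈ 4.999e+07 m = 49.99 Mm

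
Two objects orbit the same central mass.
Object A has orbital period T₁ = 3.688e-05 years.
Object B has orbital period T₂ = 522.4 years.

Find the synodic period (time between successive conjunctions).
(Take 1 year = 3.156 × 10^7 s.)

Convert to SI: T₁ = 3.688e-05 years = 1163.93 s; T₂ = 522.4 years = 1.64869e+10 s.
T_syn = |T₁ · T₂ / (T₁ − T₂)|.
T_syn = |1163.93 · 1.64869e+10 / (1163.93 − 1.64869e+10)| s ≈ 1164 s = 3.688e-05 years.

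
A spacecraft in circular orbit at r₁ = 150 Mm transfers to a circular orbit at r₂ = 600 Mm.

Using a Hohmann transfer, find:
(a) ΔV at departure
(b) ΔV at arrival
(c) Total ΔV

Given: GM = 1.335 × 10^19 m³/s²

Convert to SI: r₁ = 150 Mm = 1.5e+08 m; r₂ = 600 Mm = 6e+08 m.
Transfer semi-major axis: a_t = (r₁ + r₂)/2 = (1.5e+08 + 6e+08)/2 = 3.75e+08 m.
Circular speeds: v₁ = √(GM/r₁) = 298329 m/s, v₂ = √(GM/r₂) = 149164 m/s.
Transfer speeds (vis-viva v² = GM(2/r − 1/a_t)): v₁ᵗ = 377359 m/s, v₂ᵗ = 94339.8 m/s.
(a) ΔV₁ = |v₁ᵗ − v₁| ≈ 7.903e+04 m/s = 79.03 km/s.
(b) ΔV₂ = |v₂ − v₂ᵗ| ≈ 5.482e+04 m/s = 54.82 km/s.
(c) ΔV_total = ΔV₁ + ΔV₂ ≈ 1.339e+05 m/s = 133.9 km/s.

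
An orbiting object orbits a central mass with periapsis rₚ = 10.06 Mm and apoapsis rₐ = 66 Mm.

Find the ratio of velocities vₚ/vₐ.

Convert to SI: rₚ = 10.06 Mm = 1.006e+07 m; rₐ = 66 Mm = 6.6e+07 m.
Conservation of angular momentum gives rₚvₚ = rₐvₐ, so vₚ/vₐ = rₐ/rₚ.
vₚ/vₐ = 6.6e+07 / 1.006e+07 ≈ 6.561.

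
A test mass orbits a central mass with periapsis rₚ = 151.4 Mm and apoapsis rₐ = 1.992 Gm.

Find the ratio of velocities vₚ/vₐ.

Convert to SI: rₚ = 151.4 Mm = 1.514e+08 m; rₐ = 1.992 Gm = 1.992e+09 m.
Conservation of angular momentum gives rₚvₚ = rₐvₐ, so vₚ/vₐ = rₐ/rₚ.
vₚ/vₐ = 1.992e+09 / 1.514e+08 ≈ 13.16.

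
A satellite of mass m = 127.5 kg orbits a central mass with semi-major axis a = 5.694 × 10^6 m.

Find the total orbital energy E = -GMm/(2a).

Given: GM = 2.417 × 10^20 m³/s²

E = −GMm / (2a).
E = −2.417e+20 · 127.5 / (2 · 5.694e+06) J ≈ -2.706e+15 J = -2.706 PJ.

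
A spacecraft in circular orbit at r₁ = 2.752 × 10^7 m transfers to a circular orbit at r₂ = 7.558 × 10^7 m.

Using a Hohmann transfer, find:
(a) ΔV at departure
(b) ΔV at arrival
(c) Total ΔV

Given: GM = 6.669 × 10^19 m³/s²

Transfer semi-major axis: a_t = (r₁ + r₂)/2 = (2.752e+07 + 7.558e+07)/2 = 5.155e+07 m.
Circular speeds: v₁ = √(GM/r₁) = 1.5567e+06 m/s, v₂ = √(GM/r₂) = 939349 m/s.
Transfer speeds (vis-viva v² = GM(2/r − 1/a_t)): v₁ᵗ = 1.88493e+06 m/s, v₂ᵗ = 686336 m/s.
(a) ΔV₁ = |v₁ᵗ − v₁| ≈ 3.282e+05 m/s = 328.2 km/s.
(b) ΔV₂ = |v₂ − v₂ᵗ| ≈ 2.53e+05 m/s = 253 km/s.
(c) ΔV_total = ΔV₁ + ΔV₂ ≈ 5.812e+05 m/s = 581.2 km/s.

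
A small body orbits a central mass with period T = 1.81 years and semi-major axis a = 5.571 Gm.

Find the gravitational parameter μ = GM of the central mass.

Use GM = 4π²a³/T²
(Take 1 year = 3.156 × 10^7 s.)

Convert to SI: T = 1.81 years = 5.71236e+07 s; a = 5.571 Gm = 5.571e+09 m.
GM = 4π² · a³ / T².
GM = 4π² · (5.571e+09)³ / (5.71236e+07)² m³/s² ≈ 2.092e+15 m³/s² = 2.092 × 10^15 m³/s².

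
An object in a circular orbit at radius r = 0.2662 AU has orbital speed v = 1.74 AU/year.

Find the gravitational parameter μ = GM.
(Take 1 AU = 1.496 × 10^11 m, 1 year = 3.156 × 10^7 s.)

Convert to SI: r = 0.2662 AU = 3.98235e+10 m; v = 1.74 AU/year = 8247.91 m/s.
For a circular orbit v² = GM/r, so GM = v² · r.
GM = (8247.91)² · 3.98235e+10 m³/s² ≈ 2.709e+18 m³/s² = 2.709 × 10^18 m³/s².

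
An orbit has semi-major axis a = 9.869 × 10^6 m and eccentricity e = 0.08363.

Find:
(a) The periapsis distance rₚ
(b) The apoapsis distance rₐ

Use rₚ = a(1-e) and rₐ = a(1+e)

(a) rₚ = a(1 − e) = 9.869e+06 · (1 − 0.08363) = 9.869e+06 · 0.91637 ≈ 9.044e+06 m = 9.044 × 10^6 m.
(b) rₐ = a(1 + e) = 9.869e+06 · (1 + 0.08363) = 9.869e+06 · 1.08363 ≈ 1.069e+07 m = 1.069 × 10^7 m.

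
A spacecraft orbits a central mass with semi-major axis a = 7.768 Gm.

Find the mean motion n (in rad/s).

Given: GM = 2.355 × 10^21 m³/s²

Convert to SI: a = 7.768 Gm = 7.768e+09 m.
n = √(GM / a³).
n = √(2.355e+21 / (7.768e+09)³) rad/s ≈ 7.088e-05 rad/s.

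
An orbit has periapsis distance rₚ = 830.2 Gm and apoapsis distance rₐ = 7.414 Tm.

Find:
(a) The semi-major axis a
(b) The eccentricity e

Convert to SI: rₚ = 830.2 Gm = 8.302e+11 m; rₐ = 7.414 Tm = 7.414e+12 m.
(a) a = (rₚ + rₐ) / 2 = (8.302e+11 + 7.414e+12) / 2 ≈ 4.122e+12 m = 4.122 Tm.
(b) e = (rₐ − rₚ) / (rₐ + rₚ) = (7.414e+12 − 8.302e+11) / (7.414e+12 + 8.302e+11) ≈ 0.7986.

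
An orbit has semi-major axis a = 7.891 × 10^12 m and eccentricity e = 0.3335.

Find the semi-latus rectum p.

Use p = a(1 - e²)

p = a (1 − e²).
p = 7.891e+12 · (1 − (0.3335)²) = 7.891e+12 · 0.888778 ≈ 7.013e+12 m = 7.013 × 10^12 m.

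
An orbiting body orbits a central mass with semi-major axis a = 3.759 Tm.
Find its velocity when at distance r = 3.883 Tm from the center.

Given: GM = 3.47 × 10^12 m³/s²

Convert to SI: a = 3.759 Tm = 3.759e+12 m; r = 3.883 Tm = 3.883e+12 m.
Vis-viva: v = √(GM · (2/r − 1/a)).
2/r − 1/a = 2/3.883e+12 − 1/3.759e+12 = 2.49037e-13 m⁻¹.
v = √(3.47e+12 · 2.49037e-13) m/s ≈ 0.9296 m/s = 0.9296 m/s.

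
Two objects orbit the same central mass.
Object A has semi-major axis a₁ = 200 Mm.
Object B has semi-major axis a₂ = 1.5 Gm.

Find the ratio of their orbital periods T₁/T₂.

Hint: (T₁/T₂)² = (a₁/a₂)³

Convert to SI: a₁ = 200 Mm = 2e+08 m; a₂ = 1.5 Gm = 1.5e+09 m.
From Kepler's third law, (T₁/T₂)² = (a₁/a₂)³, so T₁/T₂ = (a₁/a₂)^(3/2).
a₁/a₂ = 2e+08 / 1.5e+09 = 0.133333.
T₁/T₂ = (0.133333)^(3/2) ≈ 0.04869.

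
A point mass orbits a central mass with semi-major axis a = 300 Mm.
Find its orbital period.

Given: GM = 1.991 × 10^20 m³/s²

Convert to SI: a = 300 Mm = 3e+08 m.
Kepler's third law: T = 2π √(a³ / GM).
Substituting a = 3e+08 m and GM = 1.991e+20 m³/s²:
T = 2π √((3e+08)³ / 1.991e+20) s
T ≈ 2314 s = 38.56 minutes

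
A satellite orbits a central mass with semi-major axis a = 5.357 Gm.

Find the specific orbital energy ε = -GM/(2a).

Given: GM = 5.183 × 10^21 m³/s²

Convert to SI: a = 5.357 Gm = 5.357e+09 m.
ε = −GM / (2a).
ε = −5.183e+21 / (2 · 5.357e+09) J/kg ≈ -4.838e+11 J/kg = -483.8 GJ/kg.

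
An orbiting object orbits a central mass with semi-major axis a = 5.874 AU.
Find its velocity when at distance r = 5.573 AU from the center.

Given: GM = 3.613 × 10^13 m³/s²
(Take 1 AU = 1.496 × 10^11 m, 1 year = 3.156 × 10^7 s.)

Convert to SI: a = 5.874 AU = 8.7875e+11 m; r = 5.573 AU = 8.33721e+11 m.
Vis-viva: v = √(GM · (2/r − 1/a)).
2/r − 1/a = 2/8.33721e+11 − 1/8.7875e+11 = 1.26091e-12 m⁻¹.
v = √(3.613e+13 · 1.26091e-12) m/s ≈ 6.75 m/s = 0.001424 AU/year.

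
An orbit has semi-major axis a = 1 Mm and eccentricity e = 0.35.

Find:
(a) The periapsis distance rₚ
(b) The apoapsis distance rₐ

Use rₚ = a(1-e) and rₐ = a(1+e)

Convert to SI: a = 1 Mm = 1e+06 m.
(a) rₚ = a(1 − e) = 1e+06 · (1 − 0.35) = 1e+06 · 0.65 ≈ 6.5e+05 m = 650 km.
(b) rₐ = a(1 + e) = 1e+06 · (1 + 0.35) = 1e+06 · 1.35 ≈ 1.35e+06 m = 1.35 Mm.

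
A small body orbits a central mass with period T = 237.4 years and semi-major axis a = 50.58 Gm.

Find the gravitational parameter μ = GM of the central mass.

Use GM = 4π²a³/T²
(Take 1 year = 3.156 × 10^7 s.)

Convert to SI: T = 237.4 years = 7.49234e+09 s; a = 50.58 Gm = 5.058e+10 m.
GM = 4π² · a³ / T².
GM = 4π² · (5.058e+10)³ / (7.49234e+09)² m³/s² ≈ 9.1e+13 m³/s² = 9.1 × 10^13 m³/s².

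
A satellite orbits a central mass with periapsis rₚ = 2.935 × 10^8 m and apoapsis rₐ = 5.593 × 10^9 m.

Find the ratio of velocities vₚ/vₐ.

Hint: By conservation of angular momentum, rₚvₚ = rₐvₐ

Conservation of angular momentum gives rₚvₚ = rₐvₐ, so vₚ/vₐ = rₐ/rₚ.
vₚ/vₐ = 5.593e+09 / 2.935e+08 ≈ 19.06.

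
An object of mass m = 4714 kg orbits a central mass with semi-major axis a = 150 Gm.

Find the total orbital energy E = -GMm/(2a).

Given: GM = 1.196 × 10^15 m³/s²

Convert to SI: a = 150 Gm = 1.5e+11 m.
E = −GMm / (2a).
E = −1.196e+15 · 4714 / (2 · 1.5e+11) J ≈ -1.879e+07 J = -18.79 MJ.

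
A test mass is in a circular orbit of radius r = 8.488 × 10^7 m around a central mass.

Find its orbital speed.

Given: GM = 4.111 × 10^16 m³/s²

For a circular orbit, gravity supplies the centripetal force, so v = √(GM / r).
v = √(4.111e+16 / 8.488e+07) m/s ≈ 2.201e+04 m/s = 22.01 km/s.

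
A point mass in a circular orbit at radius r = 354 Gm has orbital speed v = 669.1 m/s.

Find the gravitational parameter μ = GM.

Convert to SI: r = 354 Gm = 3.54e+11 m.
For a circular orbit v² = GM/r, so GM = v² · r.
GM = (669.1)² · 3.54e+11 m³/s² ≈ 1.585e+17 m³/s² = 1.585 × 10^17 m³/s².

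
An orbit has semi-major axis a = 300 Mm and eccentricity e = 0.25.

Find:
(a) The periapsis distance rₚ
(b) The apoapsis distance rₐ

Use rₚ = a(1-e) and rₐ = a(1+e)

Convert to SI: a = 300 Mm = 3e+08 m.
(a) rₚ = a(1 − e) = 3e+08 · (1 − 0.25) = 3e+08 · 0.75 ≈ 2.25e+08 m = 225 Mm.
(b) rₐ = a(1 + e) = 3e+08 · (1 + 0.25) = 3e+08 · 1.25 ≈ 3.75e+08 m = 375 Mm.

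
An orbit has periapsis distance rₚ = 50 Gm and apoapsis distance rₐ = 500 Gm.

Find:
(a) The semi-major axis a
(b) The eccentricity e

Convert to SI: rₚ = 50 Gm = 5e+10 m; rₐ = 500 Gm = 5e+11 m.
(a) a = (rₚ + rₐ) / 2 = (5e+10 + 5e+11) / 2 ≈ 2.75e+11 m = 275 Gm.
(b) e = (rₐ − rₚ) / (rₐ + rₚ) = (5e+11 − 5e+10) / (5e+11 + 5e+10) ≈ 0.8182.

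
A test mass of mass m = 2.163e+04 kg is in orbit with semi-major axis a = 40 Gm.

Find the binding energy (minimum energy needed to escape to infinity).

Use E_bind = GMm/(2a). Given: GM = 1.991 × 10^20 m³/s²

Convert to SI: a = 40 Gm = 4e+10 m.
Total orbital energy is E = −GMm/(2a); binding energy is E_bind = −E = GMm/(2a).
E_bind = 1.991e+20 · 2.163e+04 / (2 · 4e+10) J ≈ 5.383e+13 J = 53.83 TJ.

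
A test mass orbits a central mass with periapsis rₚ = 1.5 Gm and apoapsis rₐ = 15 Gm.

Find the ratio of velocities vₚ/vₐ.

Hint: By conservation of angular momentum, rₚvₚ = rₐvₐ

Convert to SI: rₚ = 1.5 Gm = 1.5e+09 m; rₐ = 15 Gm = 1.5e+10 m.
Conservation of angular momentum gives rₚvₚ = rₐvₐ, so vₚ/vₐ = rₐ/rₚ.
vₚ/vₐ = 1.5e+10 / 1.5e+09 ≈ 10.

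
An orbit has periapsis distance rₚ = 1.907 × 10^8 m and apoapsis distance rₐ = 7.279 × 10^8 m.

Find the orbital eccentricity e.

e = (rₐ − rₚ) / (rₐ + rₚ).
e = (7.279e+08 − 1.907e+08) / (7.279e+08 + 1.907e+08) = 5.372e+08 / 9.186e+08 ≈ 0.5848.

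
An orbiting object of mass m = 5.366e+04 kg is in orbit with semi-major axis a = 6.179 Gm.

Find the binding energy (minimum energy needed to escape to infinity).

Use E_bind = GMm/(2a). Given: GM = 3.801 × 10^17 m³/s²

Convert to SI: a = 6.179 Gm = 6.179e+09 m.
Total orbital energy is E = −GMm/(2a); binding energy is E_bind = −E = GMm/(2a).
E_bind = 3.801e+17 · 5.366e+04 / (2 · 6.179e+09) J ≈ 1.65e+12 J = 1.65 TJ.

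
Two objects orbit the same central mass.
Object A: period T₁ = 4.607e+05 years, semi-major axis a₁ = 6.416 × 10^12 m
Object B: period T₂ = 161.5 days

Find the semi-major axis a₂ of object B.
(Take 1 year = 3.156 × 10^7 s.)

Convert to SI: T₁ = 4.607e+05 years = 1.45397e+13 s; T₂ = 161.5 days = 1.39536e+07 s.
Kepler's third law: (T₁/T₂)² = (a₁/a₂)³ ⇒ a₂ = a₁ · (T₂/T₁)^(2/3).
T₂/T₁ = 1.39536e+07 / 1.45397e+13 = 9.5969e-07.
a₂ = 6.416e+12 · (9.5969e-07)^(2/3) m ≈ 6.242e+08 m = 6.242 × 10^8 m.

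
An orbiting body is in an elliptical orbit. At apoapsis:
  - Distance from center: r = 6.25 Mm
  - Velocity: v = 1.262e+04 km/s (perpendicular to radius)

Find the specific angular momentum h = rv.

Convert to SI: r = 6.25 Mm = 6.25e+06 m; v = 1.262e+04 km/s = 1.262e+07 m/s.
With v perpendicular to r, h = r · v.
h = 6.25e+06 · 1.262e+07 m²/s ≈ 7.888e+13 m²/s.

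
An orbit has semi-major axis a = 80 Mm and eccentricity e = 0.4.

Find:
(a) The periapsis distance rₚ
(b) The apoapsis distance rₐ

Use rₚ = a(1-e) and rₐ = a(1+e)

Convert to SI: a = 80 Mm = 8e+07 m.
(a) rₚ = a(1 − e) = 8e+07 · (1 − 0.4) = 8e+07 · 0.6 ≈ 4.8e+07 m = 48 Mm.
(b) rₐ = a(1 + e) = 8e+07 · (1 + 0.4) = 8e+07 · 1.4 ≈ 1.12e+08 m = 112 Mm.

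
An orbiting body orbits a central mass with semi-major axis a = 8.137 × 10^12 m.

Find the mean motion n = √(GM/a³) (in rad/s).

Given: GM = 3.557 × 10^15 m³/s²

n = √(GM / a³).
n = √(3.557e+15 / (8.137e+12)³) rad/s ≈ 2.569e-12 rad/s.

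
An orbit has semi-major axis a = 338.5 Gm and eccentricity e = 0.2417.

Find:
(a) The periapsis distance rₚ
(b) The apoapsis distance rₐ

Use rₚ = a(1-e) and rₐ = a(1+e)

Convert to SI: a = 338.5 Gm = 3.385e+11 m.
(a) rₚ = a(1 − e) = 3.385e+11 · (1 − 0.2417) = 3.385e+11 · 0.7583 ≈ 2.567e+11 m = 256.7 Gm.
(b) rₐ = a(1 + e) = 3.385e+11 · (1 + 0.2417) = 3.385e+11 · 1.2417 ≈ 4.203e+11 m = 420.3 Gm.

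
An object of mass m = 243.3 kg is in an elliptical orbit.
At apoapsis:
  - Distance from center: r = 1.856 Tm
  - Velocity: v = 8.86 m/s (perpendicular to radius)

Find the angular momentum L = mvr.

Convert to SI: r = 1.856 Tm = 1.856e+12 m.
Since v is perpendicular to r, L = m · v · r.
L = 243.3 · 8.86 · 1.856e+12 kg·m²/s ≈ 4.001e+15 kg·m²/s.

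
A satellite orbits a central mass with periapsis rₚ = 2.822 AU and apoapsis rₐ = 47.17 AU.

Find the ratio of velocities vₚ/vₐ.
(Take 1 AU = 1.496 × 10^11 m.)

Convert to SI: rₚ = 2.822 AU = 4.22171e+11 m; rₐ = 47.17 AU = 7.05663e+12 m.
Conservation of angular momentum gives rₚvₚ = rₐvₐ, so vₚ/vₐ = rₐ/rₚ.
vₚ/vₐ = 7.05663e+12 / 4.22171e+11 ≈ 16.72.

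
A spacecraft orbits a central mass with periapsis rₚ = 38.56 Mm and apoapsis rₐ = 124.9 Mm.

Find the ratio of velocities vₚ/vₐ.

Convert to SI: rₚ = 38.56 Mm = 3.856e+07 m; rₐ = 124.9 Mm = 1.249e+08 m.
Conservation of angular momentum gives rₚvₚ = rₐvₐ, so vₚ/vₐ = rₐ/rₚ.
vₚ/vₐ = 1.249e+08 / 3.856e+07 ≈ 3.239.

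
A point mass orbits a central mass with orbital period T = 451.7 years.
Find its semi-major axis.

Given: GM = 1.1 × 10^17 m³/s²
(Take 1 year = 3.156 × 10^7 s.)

Convert to SI: T = 451.7 years = 1.42557e+10 s.
Invert Kepler's third law: a = (GM · T² / (4π²))^(1/3).
Substituting T = 1.42557e+10 s and GM = 1.1e+17 m³/s²:
a = (1.1e+17 · (1.42557e+10)² / (4π²))^(1/3) m
a ≈ 8.273e+11 m = 827.3 Gm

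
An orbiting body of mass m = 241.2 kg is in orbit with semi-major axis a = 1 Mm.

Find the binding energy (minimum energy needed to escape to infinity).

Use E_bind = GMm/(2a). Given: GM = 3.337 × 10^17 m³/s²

Convert to SI: a = 1 Mm = 1e+06 m.
Total orbital energy is E = −GMm/(2a); binding energy is E_bind = −E = GMm/(2a).
E_bind = 3.337e+17 · 241.2 / (2 · 1e+06) J ≈ 4.024e+13 J = 40.24 TJ.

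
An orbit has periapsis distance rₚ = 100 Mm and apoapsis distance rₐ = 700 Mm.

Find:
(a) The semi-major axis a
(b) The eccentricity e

Convert to SI: rₚ = 100 Mm = 1e+08 m; rₐ = 700 Mm = 7e+08 m.
(a) a = (rₚ + rₐ) / 2 = (1e+08 + 7e+08) / 2 ≈ 4e+08 m = 400 Mm.
(b) e = (rₐ − rₚ) / (rₐ + rₚ) = (7e+08 − 1e+08) / (7e+08 + 1e+08) ≈ 0.75.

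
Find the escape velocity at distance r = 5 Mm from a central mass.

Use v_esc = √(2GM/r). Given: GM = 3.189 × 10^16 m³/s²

Convert to SI: r = 5 Mm = 5e+06 m.
Escape velocity comes from setting total energy to zero: ½v² − GM/r = 0 ⇒ v_esc = √(2GM / r).
v_esc = √(2 · 3.189e+16 / 5e+06) m/s ≈ 1.129e+05 m/s = 112.9 km/s.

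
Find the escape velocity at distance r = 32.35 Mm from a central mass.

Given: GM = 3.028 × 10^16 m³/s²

Convert to SI: r = 32.35 Mm = 3.235e+07 m.
Escape velocity comes from setting total energy to zero: ½v² − GM/r = 0 ⇒ v_esc = √(2GM / r).
v_esc = √(2 · 3.028e+16 / 3.235e+07) m/s ≈ 4.327e+04 m/s = 43.27 km/s.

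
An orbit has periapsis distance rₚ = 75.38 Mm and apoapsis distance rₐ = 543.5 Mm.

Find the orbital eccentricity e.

Convert to SI: rₚ = 75.38 Mm = 7.538e+07 m; rₐ = 543.5 Mm = 5.435e+08 m.
e = (rₐ − rₚ) / (rₐ + rₚ).
e = (5.435e+08 − 7.538e+07) / (5.435e+08 + 7.538e+07) = 4.6812e+08 / 6.1888e+08 ≈ 0.7564.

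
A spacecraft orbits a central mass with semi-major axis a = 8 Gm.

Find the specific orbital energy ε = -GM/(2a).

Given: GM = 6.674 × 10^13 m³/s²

Convert to SI: a = 8 Gm = 8e+09 m.
ε = −GM / (2a).
ε = −6.674e+13 / (2 · 8e+09) J/kg ≈ -4171 J/kg = -4.171 kJ/kg.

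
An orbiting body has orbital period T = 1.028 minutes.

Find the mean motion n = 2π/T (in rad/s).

Convert to SI: T = 1.028 minutes = 61.68 s.
n = 2π / T.
n = 2π / 61.68 s ≈ 0.1019 rad/s.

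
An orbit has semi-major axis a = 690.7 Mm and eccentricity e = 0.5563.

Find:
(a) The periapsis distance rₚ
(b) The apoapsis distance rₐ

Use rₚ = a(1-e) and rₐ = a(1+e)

Convert to SI: a = 690.7 Mm = 6.907e+08 m.
(a) rₚ = a(1 − e) = 6.907e+08 · (1 − 0.5563) = 6.907e+08 · 0.4437 ≈ 3.065e+08 m = 306.5 Mm.
(b) rₐ = a(1 + e) = 6.907e+08 · (1 + 0.5563) = 6.907e+08 · 1.5563 ≈ 1.075e+09 m = 1.075 Gm.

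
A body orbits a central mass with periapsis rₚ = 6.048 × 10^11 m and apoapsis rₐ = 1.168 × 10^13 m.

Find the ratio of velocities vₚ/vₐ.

Conservation of angular momentum gives rₚvₚ = rₐvₐ, so vₚ/vₐ = rₐ/rₚ.
vₚ/vₐ = 1.168e+13 / 6.048e+11 ≈ 19.31.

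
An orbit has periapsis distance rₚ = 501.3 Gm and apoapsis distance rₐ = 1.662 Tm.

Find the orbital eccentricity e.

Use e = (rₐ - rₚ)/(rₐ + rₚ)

Convert to SI: rₚ = 501.3 Gm = 5.013e+11 m; rₐ = 1.662 Tm = 1.662e+12 m.
e = (rₐ − rₚ) / (rₐ + rₚ).
e = (1.662e+12 − 5.013e+11) / (1.662e+12 + 5.013e+11) = 1.1607e+12 / 2.1633e+12 ≈ 0.5365.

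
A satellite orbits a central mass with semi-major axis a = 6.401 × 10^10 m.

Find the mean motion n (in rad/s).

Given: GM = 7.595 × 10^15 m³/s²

n = √(GM / a³).
n = √(7.595e+15 / (6.401e+10)³) rad/s ≈ 5.381e-09 rad/s.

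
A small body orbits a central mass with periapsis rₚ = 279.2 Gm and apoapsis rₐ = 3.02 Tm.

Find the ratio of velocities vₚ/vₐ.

Convert to SI: rₚ = 279.2 Gm = 2.792e+11 m; rₐ = 3.02 Tm = 3.02e+12 m.
Conservation of angular momentum gives rₚvₚ = rₐvₐ, so vₚ/vₐ = rₐ/rₚ.
vₚ/vₐ = 3.02e+12 / 2.792e+11 ≈ 10.82.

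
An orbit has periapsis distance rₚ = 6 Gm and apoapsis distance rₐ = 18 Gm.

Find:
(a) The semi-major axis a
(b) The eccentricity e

Convert to SI: rₚ = 6 Gm = 6e+09 m; rₐ = 18 Gm = 1.8e+10 m.
(a) a = (rₚ + rₐ) / 2 = (6e+09 + 1.8e+10) / 2 ≈ 1.2e+10 m = 12 Gm.
(b) e = (rₐ − rₚ) / (rₐ + rₚ) = (1.8e+10 − 6e+09) / (1.8e+10 + 6e+09) ≈ 0.5.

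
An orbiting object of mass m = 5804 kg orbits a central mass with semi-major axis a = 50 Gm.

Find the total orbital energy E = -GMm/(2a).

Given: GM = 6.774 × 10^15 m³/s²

Convert to SI: a = 50 Gm = 5e+10 m.
E = −GMm / (2a).
E = −6.774e+15 · 5804 / (2 · 5e+10) J ≈ -3.932e+08 J = -393.2 MJ.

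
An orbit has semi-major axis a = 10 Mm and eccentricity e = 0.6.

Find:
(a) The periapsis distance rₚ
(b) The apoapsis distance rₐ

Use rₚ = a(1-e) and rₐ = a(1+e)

Convert to SI: a = 10 Mm = 1e+07 m.
(a) rₚ = a(1 − e) = 1e+07 · (1 − 0.6) = 1e+07 · 0.4 ≈ 4e+06 m = 4 Mm.
(b) rₐ = a(1 + e) = 1e+07 · (1 + 0.6) = 1e+07 · 1.6 ≈ 1.6e+07 m = 16 Mm.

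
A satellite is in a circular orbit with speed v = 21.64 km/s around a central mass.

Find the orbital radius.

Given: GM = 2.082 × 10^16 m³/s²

Convert to SI: v = 21.64 km/s = 21640 m/s.
For a circular orbit, v² = GM / r, so r = GM / v².
r = 2.082e+16 / (21640)² m ≈ 4.446e+07 m = 44.46 Mm.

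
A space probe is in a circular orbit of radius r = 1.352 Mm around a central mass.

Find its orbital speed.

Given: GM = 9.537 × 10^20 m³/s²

Convert to SI: r = 1.352 Mm = 1.352e+06 m.
For a circular orbit, gravity supplies the centripetal force, so v = √(GM / r).
v = √(9.537e+20 / 1.352e+06) m/s ≈ 2.656e+07 m/s = 2.656e+04 km/s.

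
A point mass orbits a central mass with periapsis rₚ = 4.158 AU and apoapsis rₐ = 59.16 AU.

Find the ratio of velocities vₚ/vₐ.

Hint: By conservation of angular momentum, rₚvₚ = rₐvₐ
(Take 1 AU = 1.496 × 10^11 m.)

Convert to SI: rₚ = 4.158 AU = 6.22037e+11 m; rₐ = 59.16 AU = 8.85034e+12 m.
Conservation of angular momentum gives rₚvₚ = rₐvₐ, so vₚ/vₐ = rₐ/rₚ.
vₚ/vₐ = 8.85034e+12 / 6.22037e+11 ≈ 14.23.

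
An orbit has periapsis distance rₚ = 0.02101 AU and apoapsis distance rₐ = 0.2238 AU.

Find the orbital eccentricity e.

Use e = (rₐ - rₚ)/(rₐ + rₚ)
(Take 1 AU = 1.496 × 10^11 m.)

Convert to SI: rₚ = 0.02101 AU = 3.1431e+09 m; rₐ = 0.2238 AU = 3.34805e+10 m.
e = (rₐ − rₚ) / (rₐ + rₚ).
e = (3.34805e+10 − 3.1431e+09) / (3.34805e+10 + 3.1431e+09) = 3.03374e+10 / 3.66236e+10 ≈ 0.8284.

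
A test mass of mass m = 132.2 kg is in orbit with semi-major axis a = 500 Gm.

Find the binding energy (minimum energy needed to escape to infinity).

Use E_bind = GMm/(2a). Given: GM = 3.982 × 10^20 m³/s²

Convert to SI: a = 500 Gm = 5e+11 m.
Total orbital energy is E = −GMm/(2a); binding energy is E_bind = −E = GMm/(2a).
E_bind = 3.982e+20 · 132.2 / (2 · 5e+11) J ≈ 5.264e+10 J = 52.64 GJ.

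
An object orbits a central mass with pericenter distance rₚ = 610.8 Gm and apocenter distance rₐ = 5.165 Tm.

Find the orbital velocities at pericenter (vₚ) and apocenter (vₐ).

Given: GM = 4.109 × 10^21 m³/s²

Convert to SI: rₚ = 610.8 Gm = 6.108e+11 m; rₐ = 5.165 Tm = 5.165e+12 m.
Use the vis-viva equation v² = GM(2/r − 1/a) with a = (rₚ + rₐ)/2 = (6.108e+11 + 5.165e+12)/2 = 2.8879e+12 m.
vₚ = √(GM · (2/rₚ − 1/a)) = √(4.109e+21 · (2/6.108e+11 − 1/2.8879e+12)) m/s ≈ 1.097e+05 m/s = 109.7 km/s.
vₐ = √(GM · (2/rₐ − 1/a)) = √(4.109e+21 · (2/5.165e+12 − 1/2.8879e+12)) m/s ≈ 1.297e+04 m/s = 12.97 km/s.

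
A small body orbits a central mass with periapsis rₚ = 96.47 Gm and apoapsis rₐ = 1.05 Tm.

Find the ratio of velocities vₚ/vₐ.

Convert to SI: rₚ = 96.47 Gm = 9.647e+10 m; rₐ = 1.05 Tm = 1.05e+12 m.
Conservation of angular momentum gives rₚvₚ = rₐvₐ, so vₚ/vₐ = rₐ/rₚ.
vₚ/vₐ = 1.05e+12 / 9.647e+10 ≈ 10.88.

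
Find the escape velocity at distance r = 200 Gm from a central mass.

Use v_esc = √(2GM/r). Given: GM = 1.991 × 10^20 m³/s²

Convert to SI: r = 200 Gm = 2e+11 m.
Escape velocity comes from setting total energy to zero: ½v² − GM/r = 0 ⇒ v_esc = √(2GM / r).
v_esc = √(2 · 1.991e+20 / 2e+11) m/s ≈ 4.462e+04 m/s = 44.62 km/s.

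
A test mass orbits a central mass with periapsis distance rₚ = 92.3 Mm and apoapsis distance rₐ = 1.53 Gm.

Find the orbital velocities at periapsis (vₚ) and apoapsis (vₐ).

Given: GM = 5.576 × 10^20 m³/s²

Convert to SI: rₚ = 92.3 Mm = 9.23e+07 m; rₐ = 1.53 Gm = 1.53e+09 m.
Use the vis-viva equation v² = GM(2/r − 1/a) with a = (rₚ + rₐ)/2 = (9.23e+07 + 1.53e+09)/2 = 8.1115e+08 m.
vₚ = √(GM · (2/rₚ − 1/a)) = √(5.576e+20 · (2/9.23e+07 − 1/8.1115e+08)) m/s ≈ 3.376e+06 m/s = 3376 km/s.
vₐ = √(GM · (2/rₐ − 1/a)) = √(5.576e+20 · (2/1.53e+09 − 1/8.1115e+08)) m/s ≈ 2.036e+05 m/s = 203.6 km/s.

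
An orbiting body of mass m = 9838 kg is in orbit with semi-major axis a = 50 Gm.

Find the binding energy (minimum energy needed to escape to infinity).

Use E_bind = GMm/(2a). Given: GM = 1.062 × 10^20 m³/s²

Convert to SI: a = 50 Gm = 5e+10 m.
Total orbital energy is E = −GMm/(2a); binding energy is E_bind = −E = GMm/(2a).
E_bind = 1.062e+20 · 9838 / (2 · 5e+10) J ≈ 1.045e+13 J = 10.45 TJ.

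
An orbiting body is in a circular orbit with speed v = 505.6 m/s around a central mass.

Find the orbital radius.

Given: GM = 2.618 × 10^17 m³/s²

For a circular orbit, v² = GM / r, so r = GM / v².
r = 2.618e+17 / (505.6)² m ≈ 1.024e+12 m = 1.024 Tm.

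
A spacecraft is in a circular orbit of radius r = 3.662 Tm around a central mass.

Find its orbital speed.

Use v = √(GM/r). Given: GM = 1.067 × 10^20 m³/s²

Convert to SI: r = 3.662 Tm = 3.662e+12 m.
For a circular orbit, gravity supplies the centripetal force, so v = √(GM / r).
v = √(1.067e+20 / 3.662e+12) m/s ≈ 5398 m/s = 5.398 km/s.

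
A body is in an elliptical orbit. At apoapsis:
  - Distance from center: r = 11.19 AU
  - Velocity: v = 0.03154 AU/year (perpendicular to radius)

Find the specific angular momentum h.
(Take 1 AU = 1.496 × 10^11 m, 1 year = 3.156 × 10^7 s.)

Convert to SI: r = 11.19 AU = 1.67402e+12 m; v = 0.03154 AU/year = 149.505 m/s.
With v perpendicular to r, h = r · v.
h = 1.67402e+12 · 149.505 m²/s ≈ 2.503e+14 m²/s.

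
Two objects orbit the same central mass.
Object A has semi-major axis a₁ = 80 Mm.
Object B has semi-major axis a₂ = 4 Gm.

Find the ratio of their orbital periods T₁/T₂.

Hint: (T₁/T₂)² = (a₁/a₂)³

Convert to SI: a₁ = 80 Mm = 8e+07 m; a₂ = 4 Gm = 4e+09 m.
From Kepler's third law, (T₁/T₂)² = (a₁/a₂)³, so T₁/T₂ = (a₁/a₂)^(3/2).
a₁/a₂ = 8e+07 / 4e+09 = 0.02.
T₁/T₂ = (0.02)^(3/2) ≈ 0.002828.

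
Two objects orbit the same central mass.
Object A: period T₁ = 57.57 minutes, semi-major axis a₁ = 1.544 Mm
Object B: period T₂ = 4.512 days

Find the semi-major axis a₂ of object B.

Convert to SI: T₁ = 57.57 minutes = 3454.2 s; a₁ = 1.544 Mm = 1.544e+06 m; T₂ = 4.512 days = 389837 s.
Kepler's third law: (T₁/T₂)² = (a₁/a₂)³ ⇒ a₂ = a₁ · (T₂/T₁)^(2/3).
T₂/T₁ = 389837 / 3454.2 = 112.859.
a₂ = 1.544e+06 · (112.859)^(2/3) m ≈ 3.606e+07 m = 36.06 Mm.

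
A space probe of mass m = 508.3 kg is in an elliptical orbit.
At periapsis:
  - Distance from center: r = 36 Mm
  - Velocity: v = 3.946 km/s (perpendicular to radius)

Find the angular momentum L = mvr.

Convert to SI: r = 36 Mm = 3.6e+07 m; v = 3.946 km/s = 3946 m/s.
Since v is perpendicular to r, L = m · v · r.
L = 508.3 · 3946 · 3.6e+07 kg·m²/s ≈ 7.221e+13 kg·m²/s.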